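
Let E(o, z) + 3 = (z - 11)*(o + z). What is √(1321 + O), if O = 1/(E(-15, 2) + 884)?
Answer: √1315722282/998 ≈ 36.346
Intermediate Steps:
E(o, z) = -3 + (-11 + z)*(o + z) (E(o, z) = -3 + (z - 11)*(o + z) = -3 + (-11 + z)*(o + z))
O = 1/998 (O = 1/((-3 + 2² - 11*(-15) - 11*2 - 15*2) + 884) = 1/((-3 + 4 + 165 - 22 - 30) + 884) = 1/(114 + 884) = 1/998 ≈ 0.0010020)
√(1321 + O) = √(1321 + 1/998) = √(1318359/998) = √1315722282/998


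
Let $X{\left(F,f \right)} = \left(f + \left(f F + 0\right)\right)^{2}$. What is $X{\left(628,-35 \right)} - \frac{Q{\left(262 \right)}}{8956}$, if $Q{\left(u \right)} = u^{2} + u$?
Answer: $\frac{2170308453097}{4478} \approx 4.8466 \cdot 10^{8}$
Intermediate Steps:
$Q{\left(u \right)} = u + u^{2}$
$X{\left(F,f \right)} = \left(f + F f\right)^{2}$ ($X{\left(F,f \right)} = \left(f + \left(F f + 0\right)\right)^{2} = \left(f + F f\right)^{2}$)
$X{\left(628,-35 \right)} - \frac{Q{\left(262 \right)}}{8956} = \left(-35\right)^{2} \left(1 + 628\right)^{2} - \frac{262 \left(1 + 262\right)}{8956} = 1225 \cdot 629^{2} - 262 \cdot 263 \cdot \frac{1}{8956} = 1225 \cdot 395641 - 68906 \cdot \frac{1}{8956} = 484660225 - \frac{34453}{4478} = \frac{2170308453097}{4478}$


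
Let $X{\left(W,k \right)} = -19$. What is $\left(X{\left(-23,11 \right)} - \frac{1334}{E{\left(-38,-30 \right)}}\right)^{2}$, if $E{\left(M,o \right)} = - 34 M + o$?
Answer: $\frac{160174336}{398161} \approx 402.29$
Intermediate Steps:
$E{\left(M,o \right)} = o - 34 M$
$\left(X{\left(-23,11 \right)} - \frac{1334}{E{\left(-38,-30 \right)}}\right)^{2} = \left(-19 - \frac{1334}{-30 - -1292}\right)^{2} = \left(-19 - \frac{1334}{-30 + 1292}\right)^{2} = \left(-19 - \frac{1334}{1262}\right)^{2} = \left(-19 - \frac{667}{631}\right)^{2} = \left(- \frac{12656}{631}\right)^{2} = \frac{160174336}{398161}$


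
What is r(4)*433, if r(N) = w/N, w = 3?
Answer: 1299/4 ≈ 324.75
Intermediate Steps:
r(N) = 3/N
r(4)*433 = (3/4)*433 = (3*(¼))*433 = (¾)*433 = 1299/4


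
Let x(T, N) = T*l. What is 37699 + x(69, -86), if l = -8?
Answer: 37147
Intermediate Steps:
x(T, N) = -8*T (x(T, N) = T*(-8) = -8*T)
37699 + x(69, -86) = 37699 - 8*69 = 37699 - 552 = 37147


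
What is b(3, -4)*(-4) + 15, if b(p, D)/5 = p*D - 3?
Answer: 315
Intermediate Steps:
b(p, D) = -15 + 5*D*p (b(p, D) = 5*(p*D - 3) = 5*(D*p - 3) = 5*(-3 + D*p) = -15 + 5*D*p)
b(3, -4)*(-4) + 15 = (-15 + 5*(-4)*3)*(-4) + 15 = (-15 - 60)*(-4) + 15 = -75*(-4) + 15 = 300 + 15 = 315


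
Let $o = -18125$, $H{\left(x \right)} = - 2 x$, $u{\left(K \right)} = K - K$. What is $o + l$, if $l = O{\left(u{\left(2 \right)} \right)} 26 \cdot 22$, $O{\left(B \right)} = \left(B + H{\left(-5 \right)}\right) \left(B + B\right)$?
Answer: $-18125$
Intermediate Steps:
$u{\left(K \right)} = 0$
$O{\left(B \right)} = 2 B \left(10 + B\right)$ ($O{\left(B \right)} = \left(B - -10\right) \left(B + B\right) = \left(B + 10\right) 2 B = \left(10 + B\right) 2 B = 2 B \left(10 + B\right)$)
$l = 0$ ($l = 2 \cdot 0 \left(10 + 0\right) 26 \cdot 22 = 2 \cdot 0 \cdot 10 \cdot 26 \cdot 22 = 0 \cdot 26 \cdot 22 = 0 \cdot 22 = 0$)
$o + l = -18125 + 0 = -18125$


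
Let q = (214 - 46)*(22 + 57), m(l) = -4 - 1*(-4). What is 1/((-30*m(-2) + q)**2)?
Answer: 1/176145984 ≈ 5.6771e-9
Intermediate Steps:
m(l) = 0 (m(l) = -4 + 4 = 0)
q = 13272 (q = 168*79 = 13272)
1/((-30*m(-2) + q)**2) = 1/((-30*0 + 13272)**2) = 1/((0 + 13272)**2) = 1/(13272**2) = 1/176145984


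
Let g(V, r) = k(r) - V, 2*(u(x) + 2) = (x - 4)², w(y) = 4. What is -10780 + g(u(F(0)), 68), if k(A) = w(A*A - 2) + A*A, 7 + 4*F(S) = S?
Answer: -197329/32 ≈ -6166.5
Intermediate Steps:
F(S) = -7/4 + S/4
u(x) = -2 + (-4 + x)²/2 (u(x) = -2 + (x - 4)²/2 = -2 + (-4 + x)²/2)
k(A) = 4 + A² (k(A) = 4 + A*A = 4 + A²)
g(V, r) = 4 + r² - V (g(V, r) = (4 + r²) - V = 4 + r² - V)
-10780 + g(u(F(0)), 68) = -10780 + (4 + 68² - (-2 + (-4 + (-7/4 + (¼)*0))²/2)) = -10780 + (4 + 4624 - (-2 + (-4 + (-7/4 + 0))²/2)) = -10780 + (4 + 4624 - (-2 + (-4 - 7/4)²/2)) = -10780 + (4 + 4624 - (-2 + (-23/4)²/2)) = -10780 + (4 + 4624 - (-2 + (½)*(529/16))) = -10780 + (4 + 4624 - (-2 + 529/32)) = -10780 + (4 + 4624 - 1*465/32) = -10780 + (4 + 4624 - 465/32) = -10780 + 147631/32 = -197329/32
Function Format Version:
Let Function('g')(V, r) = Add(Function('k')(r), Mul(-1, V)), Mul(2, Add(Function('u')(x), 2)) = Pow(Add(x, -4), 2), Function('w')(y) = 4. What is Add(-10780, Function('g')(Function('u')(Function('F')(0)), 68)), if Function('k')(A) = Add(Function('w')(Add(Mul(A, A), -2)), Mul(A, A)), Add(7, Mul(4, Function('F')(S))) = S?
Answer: Rational(-197329, 32) ≈ -6166.5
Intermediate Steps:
Function('F')(S) = Add(Rational(-7, 4), Mul(Rational(1, 4), S))
Function('u')(x) = Add(-2, Mul(Rational(1, 2), Pow(Add(-4, x), 2))) (Function('u')(x) = Add(-2, Mul(Rational(1, 2), Pow(Add(x, -4), 2))) = Add(-2, Mul(Rational(1, 2), Pow(Add(-4, x), 2))))
Function('k')(A) = Add(4, Pow(A, 2)) (Function('k')(A) = Add(4, Mul(A, A)) = Add(4, Pow(A, 2)))
Function('g')(V, r) = Add(4, Pow(r, 2), Mul(-1, V)) (Function('g')(V, r) = Add(Add(4, Pow(r, 2)), Mul(-1, V)) = Add(4, Pow(r, 2), Mul(-1, V)))
Add(-10780, Function('g')(Function('u')(Function('F')(0)), 68)) = Add(-10780, Add(4, Pow(68, 2), Mul(-1, Add(-2, Mul(Rational(1, 2), Pow(Add(-4, Add(Rational(-7, 4), Mul(Rational(1, 4), 0))), 2)))))) = Add(-10780, Add(4, 4624, Mul(-1, Add(-2, Mul(Rational(1, 2), Pow(Add(-4, Add(Rational(-7, 4), 0)), 2)))))) = Add(-10780, Add(4, 4624, Mul(-1, Add(-2, Mul(Rational(1, 2), Pow(Add(-4, Rational(-7, 4)), 2)))))) = Add(-10780, Add(4, 4624, Mul(-1, Add(-2, Mul(Rational(1, 2), Pow(Rational(-23, 4), 2)))))) = Add(-10780, Add(4, 4624, Mul(-1, Add(-2, Mul(Rational(1, 2), Rational(529, 16)))))) = Add(-10780, Add(4, 4624, Mul(-1, Add(-2, Rational(529, 32))))) = Add(-10780, Add(4, 4624, Mul(-1, Rational(465, 32)))) = Add(-10780, Add(4, 4624, Rational(-465, 32))) = Add(-10780, Rational(147631, 32)) = Rational(-197329, 32)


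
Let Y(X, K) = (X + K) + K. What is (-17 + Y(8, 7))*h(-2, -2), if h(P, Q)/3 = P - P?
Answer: 0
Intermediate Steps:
h(P, Q) = 0 (h(P, Q) = 3*(P - P) = 3*0 = 0)
Y(X, K) = X + 2*K (Y(X, K) = (K + X) + K = X + 2*K)
(-17 + Y(8, 7))*h(-2, -2) = (-17 + (8 + 2*7))*0 = (-17 + (8 + 14))*0 = (-17 + 22)*0 = 5*0 = 0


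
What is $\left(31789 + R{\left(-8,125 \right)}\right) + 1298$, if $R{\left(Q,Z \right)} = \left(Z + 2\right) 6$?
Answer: $33849$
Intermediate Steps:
$R{\left(Q,Z \right)} = 12 + 6 Z$ ($R{\left(Q,Z \right)} = \left(2 + Z\right) 6 = 12 + 6 Z$)
$\left(31789 + R{\left(-8,125 \right)}\right) + 1298 = \left(31789 + \left(12 + 6 \cdot 125\right)\right) + 1298 = \left(31789 + \left(12 + 750\right)\right) + 1298 = \left(31789 + 762\right) + 1298 = 32551 + 1298 = 33849$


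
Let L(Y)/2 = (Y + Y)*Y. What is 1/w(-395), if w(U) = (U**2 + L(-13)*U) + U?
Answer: -1/111390 ≈ -8.9775e-6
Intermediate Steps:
L(Y) = 4*Y**2 (L(Y) = 2*((Y + Y)*Y) = 2*((2*Y)*Y) = 2*(2*Y**2) = 4*Y**2)
w(U) = U**2 + 677*U (w(U) = (U**2 + (4*(-13)**2)*U) + U = (U**2 + (4*169)*U) + U = (U**2 + 676*U) + U = U**2 + 677*U)
1/w(-395) = 1/(-395*(677 - 395)) = 1/(-395*282) = 1/(-111390) = -1/111390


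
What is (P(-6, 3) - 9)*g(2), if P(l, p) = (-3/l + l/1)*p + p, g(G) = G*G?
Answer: -90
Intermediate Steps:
g(G) = G²
P(l, p) = p + p*(l - 3/l) (P(l, p) = (-3/l + l*1)*p + p = (-3/l + l)*p + p = (l - 3/l)*p + p = p*(l - 3/l) + p = p + p*(l - 3/l))
(P(-6, 3) - 9)*g(2) = (3*(-3 - 6*(1 - 6))/(-6) - 9)*2² = (3*(-⅙)*(-3 - 6*(-5)) - 9)*4 = (3*(-⅙)*(-3 + 30) - 9)*4 = (3*(-⅙)*27 - 9)*4 = (-27/2 - 9)*4 = -45/2*4 = -90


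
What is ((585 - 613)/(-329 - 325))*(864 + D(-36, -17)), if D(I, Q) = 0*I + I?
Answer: 3864/109 ≈ 35.450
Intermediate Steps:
D(I, Q) = I (D(I, Q) = 0 + I = I)
((585 - 613)/(-329 - 325))*(864 + D(-36, -17)) = ((585 - 613)/(-329 - 325))*(864 - 36) = -28/(-654)*828 = -28*(-1/654)*828 = (14/327)*828 = 3864/109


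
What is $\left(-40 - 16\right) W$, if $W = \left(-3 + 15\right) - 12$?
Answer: $0$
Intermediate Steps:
$W = 0$ ($W = 12 - 12 = 0$)
$\left(-40 - 16\right) W = \left(-40 - 16\right) 0 = \left(-56\right) 0 = 0$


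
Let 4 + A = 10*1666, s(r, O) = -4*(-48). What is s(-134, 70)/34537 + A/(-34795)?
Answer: -568567632/1201714915 ≈ -0.47313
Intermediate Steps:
s(r, O) = 192
A = 16656 (A = -4 + 10*1666 = -4 + 16660 = 16656)
s(-134, 70)/34537 + A/(-34795) = 192/34537 + 16656/(-34795) = 192*(1/34537) + 16656*(-1/34795) = 192/34537 - 16656/34795 = -568567632/1201714915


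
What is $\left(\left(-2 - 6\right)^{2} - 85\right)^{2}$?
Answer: $441$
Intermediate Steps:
$\left(\left(-2 - 6\right)^{2} - 85\right)^{2} = \left(\left(-8\right)^{2} - 85\right)^{2} = \left(64 - 85\right)^{2} = \left(-21\right)^{2} = 441$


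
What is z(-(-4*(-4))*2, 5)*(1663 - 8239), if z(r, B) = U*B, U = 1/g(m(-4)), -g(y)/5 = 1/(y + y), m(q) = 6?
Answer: 78912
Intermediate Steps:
g(y) = -5/(2*y) (g(y) = -5/(y + y) = -5*1/(2*y) = -5/(2*y))
U = -12/5 (U = 1/(-5/2/6) = 1/(-5/2*⅙) = 1/(-5/12) = -12/5 ≈ -2.4000)
z(r, B) = -12*B/5
z(-(-4*(-4))*2, 5)*(1663 - 8239) = (-12/5*5)*(1663 - 8239) = -12*(-6576) = 78912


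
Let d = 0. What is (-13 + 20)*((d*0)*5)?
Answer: 0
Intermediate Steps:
(-13 + 20)*((d*0)*5) = (-13 + 20)*((0*0)*5) = 7*(0*5) = 7*0 = 0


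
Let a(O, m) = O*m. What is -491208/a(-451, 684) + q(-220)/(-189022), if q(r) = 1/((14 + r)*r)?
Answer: 31878197375423/20019856842480 ≈ 1.5923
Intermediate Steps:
q(r) = 1/(r*(14 + r))
-491208/a(-451, 684) + q(-220)/(-189022) = -491208/((-451*684)) + (1/((-220)*(14 - 220)))/(-189022) = -491208/(-308484) - 1/220/(-206)*(-1/189022) = -491208*(-1/308484) - 1/220*(-1/206)*(-1/189022) = 40934/25707 + (1/45320)*(-1/189022) = 40934/25707 - 1/8566477040 = 31878197375423/20019856842480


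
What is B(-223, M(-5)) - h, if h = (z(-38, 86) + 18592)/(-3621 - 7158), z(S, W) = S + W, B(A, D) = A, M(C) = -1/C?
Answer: -2385077/10779 ≈ -221.27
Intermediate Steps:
h = -18640/10779 (h = ((-38 + 86) + 18592)/(-3621 - 7158) = (48 + 18592)/(-10779) = 18640*(-1/10779) = -18640/10779 ≈ -1.7293)
B(-223, M(-5)) - h = -223 - 1*(-18640/10779) = -223 + 18640/10779 = -2385077/10779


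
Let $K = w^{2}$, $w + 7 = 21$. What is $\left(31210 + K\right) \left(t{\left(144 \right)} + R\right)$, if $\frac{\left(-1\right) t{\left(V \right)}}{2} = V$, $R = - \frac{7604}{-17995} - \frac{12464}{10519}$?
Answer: $- \frac{1716641025812664}{189289405} \approx -9.0689 \cdot 10^{6}$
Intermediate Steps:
$w = 14$ ($w = -7 + 21 = 14$)
$R = - \frac{144303204}{189289405}$ ($R = \left(-7604\right) \left(- \frac{1}{17995}\right) - \frac{12464}{10519} = \frac{7604}{17995} - \frac{12464}{10519} = - \frac{144303204}{189289405} \approx -0.76234$)
$K = 196$ ($K = 14^{2} = 196$)
$t{\left(V \right)} = - 2 V$
$\left(31210 + K\right) \left(t{\left(144 \right)} + R\right) = \left(31210 + 196\right) \left(\left(-2\right) 144 - \frac{144303204}{189289405}\right) = 31406 \left(-288 - \frac{144303204}{189289405}\right) = 31406 \left(- \frac{54659651844}{189289405}\right) = - \frac{1716641025812664}{189289405}$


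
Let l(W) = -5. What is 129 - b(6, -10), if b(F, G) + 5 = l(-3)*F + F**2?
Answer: 128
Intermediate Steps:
b(F, G) = -5 + F**2 - 5*F (b(F, G) = -5 + (-5*F + F**2) = -5 + (F**2 - 5*F) = -5 + F**2 - 5*F)
129 - b(6, -10) = 129 - (-5 + 6**2 - 5*6) = 129 - (-5 + 36 - 30) = 129 - 1*1 = 129 - 1 = 128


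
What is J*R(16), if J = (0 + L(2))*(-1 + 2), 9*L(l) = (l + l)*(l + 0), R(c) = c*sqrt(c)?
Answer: 512/9 ≈ 56.889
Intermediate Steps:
R(c) = c**(3/2)
L(l) = 2*l**2/9 (L(l) = ((l + l)*(l + 0))/9 = ((2*l)*l)/9 = (2*l**2)/9 = 2*l**2/9)
J = 8/9 (J = (0 + (2/9)*2**2)*(-1 + 2) = (0 + (2/9)*4)*1 = (0 + 8/9)*1 = (8/9)*1 = 8/9 ≈ 0.88889)
J*R(16) = 8*16**(3/2)/9 = (8/9)*64 = 512/9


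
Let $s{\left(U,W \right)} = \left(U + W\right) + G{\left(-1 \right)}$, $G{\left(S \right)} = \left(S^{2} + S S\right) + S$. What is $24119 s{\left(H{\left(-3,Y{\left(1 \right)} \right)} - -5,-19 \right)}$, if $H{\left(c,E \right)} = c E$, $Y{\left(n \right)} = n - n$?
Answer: $-313547$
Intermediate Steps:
$Y{\left(n \right)} = 0$
$H{\left(c,E \right)} = E c$
$G{\left(S \right)} = S + 2 S^{2}$ ($G{\left(S \right)} = \left(S^{2} + S^{2}\right) + S = 2 S^{2} + S = S + 2 S^{2}$)
$s{\left(U,W \right)} = 1 + U + W$ ($s{\left(U,W \right)} = \left(U + W\right) - \left(1 + 2 \left(-1\right)\right) = \left(U + W\right) - \left(1 - 2\right) = \left(U + W\right) - -1 = \left(U + W\right) + 1 = 1 + U + W$)
$24119 s{\left(H{\left(-3,Y{\left(1 \right)} \right)} - -5,-19 \right)} = 24119 \left(1 + \left(0 \left(-3\right) - -5\right) - 19\right) = 24119 \left(1 + \left(0 + 5\right) - 19\right) = 24119 \left(1 + 5 - 19\right) = 24119 \left(-13\right) = -313547$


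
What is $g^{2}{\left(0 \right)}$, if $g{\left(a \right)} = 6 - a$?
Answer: $36$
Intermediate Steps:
$g^{2}{\left(0 \right)} = \left(6 - 0\right)^{2} = \left(6 + 0\right)^{2} = 6^{2} = 36$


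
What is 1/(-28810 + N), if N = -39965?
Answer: -1/68775 ≈ -1.4540e-5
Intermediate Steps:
1/(-28810 + N) = 1/(-28810 - 39965) = 1/(-68775) = -1/68775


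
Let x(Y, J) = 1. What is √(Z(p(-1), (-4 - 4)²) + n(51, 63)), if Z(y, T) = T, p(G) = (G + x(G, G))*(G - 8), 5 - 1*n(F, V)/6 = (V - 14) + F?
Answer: I*√506 ≈ 22.494*I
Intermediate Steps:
n(F, V) = 114 - 6*F - 6*V (n(F, V) = 30 - 6*((V - 14) + F) = 30 - 6*((-14 + V) + F) = 30 - 6*(-14 + F + V) = 30 + (84 - 6*F - 6*V) = 114 - 6*F - 6*V)
p(G) = (1 + G)*(-8 + G) (p(G) = (G + 1)*(G - 8) = (1 + G)*(-8 + G))
√(Z(p(-1), (-4 - 4)²) + n(51, 63)) = √((-4 - 4)² + (114 - 6*51 - 6*63)) = √((-8)² + (114 - 306 - 378)) = √(64 - 570) = √(-506) = I*√506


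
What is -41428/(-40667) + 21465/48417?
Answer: 959578877/656324713 ≈ 1.4620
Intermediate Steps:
-41428/(-40667) + 21465/48417 = -41428*(-1/40667) + 21465*(1/48417) = 41428/40667 + 7155/16139 = 959578877/656324713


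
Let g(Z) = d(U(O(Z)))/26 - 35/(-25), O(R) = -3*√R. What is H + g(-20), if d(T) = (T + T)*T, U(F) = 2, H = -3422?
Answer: -222319/65 ≈ -3420.3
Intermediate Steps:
d(T) = 2*T² (d(T) = (2*T)*T = 2*T²)
g(Z) = 111/65 (g(Z) = (2*2²)/26 - 35/(-25) = (2*4)*(1/26) - 35*(-1/25) = 8*(1/26) + 7/5 = 4/13 + 7/5 = 111/65)
H + g(-20) = -3422 + 111/65 = -222319/65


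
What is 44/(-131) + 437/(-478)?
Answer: -78279/62618 ≈ -1.2501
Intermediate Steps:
44/(-131) + 437/(-478) = 44*(-1/131) + 437*(-1/478) = -44/131 - 437/478 = -78279/62618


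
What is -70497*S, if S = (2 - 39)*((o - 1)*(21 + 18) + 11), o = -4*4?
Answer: -1700669628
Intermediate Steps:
o = -16
S = 24124 (S = (2 - 39)*((-16 - 1)*(21 + 18) + 11) = -37*(-17*39 + 11) = -37*(-663 + 11) = -37*(-652) = 24124)
-70497*S = -70497*24124 = -1700669628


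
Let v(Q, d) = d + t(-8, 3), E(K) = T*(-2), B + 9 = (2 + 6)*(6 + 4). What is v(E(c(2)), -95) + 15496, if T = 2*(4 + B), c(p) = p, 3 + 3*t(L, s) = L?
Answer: 46192/3 ≈ 15397.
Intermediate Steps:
t(L, s) = -1 + L/3
B = 71 (B = -9 + (2 + 6)*(6 + 4) = -9 + 8*10 = -9 + 80 = 71)
T = 150 (T = 2*(4 + 71) = 2*75 = 150)
E(K) = -300 (E(K) = 150*(-2) = -300)
v(Q, d) = -11/3 + d (v(Q, d) = d + (-1 + (⅓)*(-8)) = d + (-1 - 8/3) = d - 11/3 = -11/3 + d)
v(E(c(2)), -95) + 15496 = (-11/3 - 95) + 15496 = -296/3 + 15496 = 46192/3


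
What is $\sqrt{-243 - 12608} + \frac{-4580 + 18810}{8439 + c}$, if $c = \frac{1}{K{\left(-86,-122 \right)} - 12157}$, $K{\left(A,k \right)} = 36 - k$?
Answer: $\frac{17074577}{10125956} + i \sqrt{12851} \approx 1.6862 + 113.36 i$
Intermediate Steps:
$c = - \frac{1}{11999}$ ($c = \frac{1}{\left(36 - -122\right) - 12157} = \frac{1}{\left(36 + 122\right) - 12157} = \frac{1}{158 - 12157} = \frac{1}{-11999} = - \frac{1}{11999} \approx -8.334 \cdot 10^{-5}$)
$\sqrt{-243 - 12608} + \frac{-4580 + 18810}{8439 + c} = \sqrt{-243 - 12608} + \frac{-4580 + 18810}{8439 - \frac{1}{11999}} = \sqrt{-12851} + \frac{14230}{\frac{101259560}{11999}} = i \sqrt{12851} + 14230 \cdot \frac{11999}{101259560} = i \sqrt{12851} + \frac{17074577}{10125956} = \frac{17074577}{10125956} + i \sqrt{12851}$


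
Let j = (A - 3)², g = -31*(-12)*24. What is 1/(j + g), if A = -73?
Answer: 1/14704 ≈ 6.8009e-5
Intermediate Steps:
g = 8928 (g = 372*24 = 8928)
j = 5776 (j = (-73 - 3)² = (-76)² = 5776)
1/(j + g) = 1/(5776 + 8928) = 1/14704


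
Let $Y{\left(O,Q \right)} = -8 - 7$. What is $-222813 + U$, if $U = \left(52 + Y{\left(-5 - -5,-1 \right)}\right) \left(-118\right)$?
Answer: $-227179$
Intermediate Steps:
$Y{\left(O,Q \right)} = -15$ ($Y{\left(O,Q \right)} = -8 - 7 = -15$)
$U = -4366$ ($U = \left(52 - 15\right) \left(-118\right) = 37 \left(-118\right) = -4366$)
$-222813 + U = -222813 - 4366 = -227179$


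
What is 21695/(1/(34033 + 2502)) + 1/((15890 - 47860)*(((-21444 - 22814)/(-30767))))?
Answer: 1121510094326543733/1414928260 ≈ 7.9263e+8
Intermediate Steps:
21695/(1/(34033 + 2502)) + 1/((15890 - 47860)*(((-21444 - 22814)/(-30767)))) = 21695/(1/36535) + 1/((-31970)*((-44258*(-1/30767)))) = 21695/(1/36535) - 1/(31970*44258/30767) = 21695*36535 - 1/31970*30767/44258 = 792626825 - 30767/1414928260 = 1121510094326543733/1414928260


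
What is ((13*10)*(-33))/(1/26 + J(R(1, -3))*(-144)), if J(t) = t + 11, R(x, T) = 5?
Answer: 111540/59903 ≈ 1.8620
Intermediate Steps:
J(t) = 11 + t
((13*10)*(-33))/(1/26 + J(R(1, -3))*(-144)) = ((13*10)*(-33))/(1/26 + (11 + 5)*(-144)) = (130*(-33))/(1/26 + 16*(-144)) = -4290/(1/26 - 2304) = -4290/(-59903/26) = -4290*(-26/59903) = 111540/59903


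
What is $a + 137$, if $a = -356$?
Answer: $-219$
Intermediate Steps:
$a + 137 = -356 + 137 = -219$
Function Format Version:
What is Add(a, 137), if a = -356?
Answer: -219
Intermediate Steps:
Add(a, 137) = Add(-356, 137) = -219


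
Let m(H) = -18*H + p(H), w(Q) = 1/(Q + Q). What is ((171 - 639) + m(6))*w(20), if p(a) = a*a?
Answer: -27/2 ≈ -13.500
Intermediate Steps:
p(a) = a**2
w(Q) = 1/(2*Q)
m(H) = H**2 - 18*H (m(H) = -18*H + H**2 = H**2 - 18*H)
((171 - 639) + m(6))*w(20) = ((171 - 639) + 6*(-18 + 6))*((1/2)/20) = (-468 + 6*(-12))*((1/2)*(1/20)) = (-468 - 72)*(1/40) = -540*1/40 = -27/2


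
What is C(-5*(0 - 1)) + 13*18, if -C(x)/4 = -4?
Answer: 250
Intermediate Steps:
C(x) = 16 (C(x) = -4*(-4) = 16)
C(-5*(0 - 1)) + 13*18 = 16 + 13*18 = 16 + 234 = 250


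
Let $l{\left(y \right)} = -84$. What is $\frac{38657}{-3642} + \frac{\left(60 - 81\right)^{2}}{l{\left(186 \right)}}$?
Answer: $- \frac{115555}{7284} \approx -15.864$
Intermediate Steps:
$\frac{38657}{-3642} + \frac{\left(60 - 81\right)^{2}}{l{\left(186 \right)}} = \frac{38657}{-3642} + \frac{\left(60 - 81\right)^{2}}{-84} = 38657 \left(- \frac{1}{3642}\right) + \left(-21\right)^{2} \left(- \frac{1}{84}\right) = - \frac{38657}{3642} + 441 \left(- \frac{1}{84}\right) = - \frac{38657}{3642} - \frac{21}{4} = - \frac{115555}{7284}$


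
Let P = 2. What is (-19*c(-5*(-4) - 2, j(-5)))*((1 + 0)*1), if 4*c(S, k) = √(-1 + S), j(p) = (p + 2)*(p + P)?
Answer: -19*√17/4 ≈ -19.585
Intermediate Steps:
j(p) = (2 + p)² (j(p) = (p + 2)*(p + 2) = (2 + p)*(2 + p) = (2 + p)²)
c(S, k) = √(-1 + S)/4
(-19*c(-5*(-4) - 2, j(-5)))*((1 + 0)*1) = (-19*√(-1 + (-5*(-4) - 2))/4)*((1 + 0)*1) = (-19*√(-1 + (20 - 2))/4)*(1*1) = -19*√(-1 + 18)/4*1 = -19*√17/4*1 = -19*√17/4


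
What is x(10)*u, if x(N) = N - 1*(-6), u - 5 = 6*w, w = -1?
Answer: -16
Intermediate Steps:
u = -1 (u = 5 + 6*(-1) = 5 - 6 = -1)
x(N) = 6 + N (x(N) = N + 6 = 6 + N)
x(10)*u = (6 + 10)*(-1) = 16*(-1) = -16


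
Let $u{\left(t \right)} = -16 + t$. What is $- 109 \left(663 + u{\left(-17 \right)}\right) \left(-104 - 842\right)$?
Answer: $64961820$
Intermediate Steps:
$- 109 \left(663 + u{\left(-17 \right)}\right) \left(-104 - 842\right) = - 109 \left(663 - 33\right) \left(-104 - 842\right) = - 109 \left(663 - 33\right) \left(-946\right) = - 109 \cdot 630 \left(-946\right) = \left(-109\right) \left(-595980\right) = 64961820$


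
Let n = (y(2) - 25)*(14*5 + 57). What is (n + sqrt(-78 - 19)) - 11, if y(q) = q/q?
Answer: -3059 + I*sqrt(97) ≈ -3059.0 + 9.8489*I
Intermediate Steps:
y(q) = 1
n = -3048 (n = (1 - 25)*(14*5 + 57) = -24*(70 + 57) = -24*127 = -3048)
(n + sqrt(-78 - 19)) - 11 = (-3048 + sqrt(-78 - 19)) - 11 = (-3048 + sqrt(-97)) - 11 = (-3048 + I*sqrt(97)) - 11 = -3059 + I*sqrt(97)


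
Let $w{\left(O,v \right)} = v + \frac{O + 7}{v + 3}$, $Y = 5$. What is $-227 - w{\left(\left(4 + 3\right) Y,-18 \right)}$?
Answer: $- \frac{1031}{5} \approx -206.2$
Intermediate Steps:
$w{\left(O,v \right)} = v + \frac{7 + O}{3 + v}$
$-227 - w{\left(\left(4 + 3\right) Y,-18 \right)} = -227 - \frac{7 + \left(4 + 3\right) 5 + \left(-18\right)^{2} + 3 \left(-18\right)}{3 - 18} = -227 - \frac{7 + 7 \cdot 5 + 324 - 54}{-15} = -227 - - \frac{7 + 35 + 324 - 54}{15} = -227 - \left(- \frac{1}{15}\right) 312 = -227 - - \frac{104}{5} = -227 + \frac{104}{5} = - \frac{1031}{5}$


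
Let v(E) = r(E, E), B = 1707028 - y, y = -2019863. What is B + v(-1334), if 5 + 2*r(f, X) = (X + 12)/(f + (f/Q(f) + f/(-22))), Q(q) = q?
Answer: 52161538717/13996 ≈ 3.7269e+6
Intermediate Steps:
B = 3726891 (B = 1707028 - 1*(-2019863) = 1707028 + 2019863 = 3726891)
r(f, X) = -5/2 + (12 + X)/(2*(1 + 21*f/22)) (r(f, X) = -5/2 + ((X + 12)/(f + (f/f + f/(-22))))/2 = -5/2 + ((12 + X)/(f + (1 + f*(-1/22))))/2 = -5/2 + ((12 + X)/(f + (1 - f/22)))/2 = -5/2 + ((12 + X)/(1 + 21*f/22))/2 = -5/2 + (12 + X)/(2*(1 + 21*f/22)))
v(E) = (154 - 83*E)/(2*(22 + 21*E)) (v(E) = (154 - 105*E + 22*E)/(2*(22 + 21*E)) = (154 - 83*E)/(2*(22 + 21*E)))
B + v(-1334) = 3726891 + (154 - 83*(-1334))/(2*(22 + 21*(-1334))) = 3726891 + (154 + 110722)/(2*(22 - 28014)) = 3726891 + (½)*110876/(-27992) = 3726891 + (½)*(-1/27992)*110876 = 3726891 - 27719/13996 = 52161538717/13996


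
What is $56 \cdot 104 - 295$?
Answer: $5529$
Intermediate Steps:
$56 \cdot 104 - 295 = 5824 - 295 = 5529$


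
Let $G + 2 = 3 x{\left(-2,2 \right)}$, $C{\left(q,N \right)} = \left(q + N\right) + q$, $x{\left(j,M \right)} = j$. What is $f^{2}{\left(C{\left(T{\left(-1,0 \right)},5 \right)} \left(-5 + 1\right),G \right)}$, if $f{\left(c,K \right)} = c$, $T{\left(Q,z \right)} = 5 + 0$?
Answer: $3600$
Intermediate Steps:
$T{\left(Q,z \right)} = 5$
$C{\left(q,N \right)} = N + 2 q$ ($C{\left(q,N \right)} = \left(N + q\right) + q = N + 2 q$)
$G = -8$ ($G = -2 + 3 \left(-2\right) = -2 - 6 = -8$)
$f^{2}{\left(C{\left(T{\left(-1,0 \right)},5 \right)} \left(-5 + 1\right),G \right)} = \left(\left(5 + 2 \cdot 5\right) \left(-5 + 1\right)\right)^{2} = \left(\left(5 + 10\right) \left(-4\right)\right)^{2} = \left(15 \left(-4\right)\right)^{2} = \left(-60\right)^{2} = 3600$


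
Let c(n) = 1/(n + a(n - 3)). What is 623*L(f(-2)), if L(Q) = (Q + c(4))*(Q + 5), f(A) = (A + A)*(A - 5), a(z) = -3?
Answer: 596211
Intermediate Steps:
c(n) = 1/(-3 + n) (c(n) = 1/(n - 3) = 1/(-3 + n))
f(A) = 2*A*(-5 + A) (f(A) = (2*A)*(-5 + A) = 2*A*(-5 + A))
L(Q) = (1 + Q)*(5 + Q) (L(Q) = (Q + 1/(-3 + 4))*(Q + 5) = (Q + 1/1)*(5 + Q) = (Q + 1)*(5 + Q) = (1 + Q)*(5 + Q))
623*L(f(-2)) = 623*(5 + (2*(-2)*(-5 - 2))**2 + 6*(2*(-2)*(-5 - 2))) = 623*(5 + (2*(-2)*(-7))**2 + 6*(2*(-2)*(-7))) = 623*(5 + 28**2 + 6*28) = 623*(5 + 784 + 168) = 623*957 = 596211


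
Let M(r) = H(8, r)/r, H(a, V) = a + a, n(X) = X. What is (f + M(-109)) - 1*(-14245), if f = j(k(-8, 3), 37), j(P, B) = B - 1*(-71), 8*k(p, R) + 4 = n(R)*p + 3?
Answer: 1564461/109 ≈ 14353.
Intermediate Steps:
H(a, V) = 2*a
k(p, R) = -⅛ + R*p/8 (k(p, R) = -½ + (R*p + 3)/8 = -½ + (3 + R*p)/8 = -½ + (3/8 + R*p/8) = -⅛ + R*p/8)
j(P, B) = 71 + B (j(P, B) = B + 71 = 71 + B)
M(r) = 16/r (M(r) = (2*8)/r = 16/r)
f = 108 (f = 71 + 37 = 108)
(f + M(-109)) - 1*(-14245) = (108 + 16/(-109)) - 1*(-14245) = (108 + 16*(-1/109)) + 14245 = (108 - 16/109) + 14245 = 11756/109 + 14245 = 1564461/109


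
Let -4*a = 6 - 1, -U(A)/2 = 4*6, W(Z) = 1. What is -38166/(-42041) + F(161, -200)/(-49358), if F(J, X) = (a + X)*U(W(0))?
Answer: 32123508/45109993 ≈ 0.71212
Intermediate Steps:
U(A) = -48 (U(A) = -8*6 = -2*24 = -48)
a = -5/4 (a = -(6 - 1)/4 = -¼*5 = -5/4 ≈ -1.2500)
F(J, X) = 60 - 48*X (F(J, X) = (-5/4 + X)*(-48) = 60 - 48*X)
-38166/(-42041) + F(161, -200)/(-49358) = -38166/(-42041) + (60 - 48*(-200))/(-49358) = -38166*(-1/42041) + (60 + 9600)*(-1/49358) = 38166/42041 + 9660*(-1/49358) = 38166/42041 - 210/1073 = 32123508/45109993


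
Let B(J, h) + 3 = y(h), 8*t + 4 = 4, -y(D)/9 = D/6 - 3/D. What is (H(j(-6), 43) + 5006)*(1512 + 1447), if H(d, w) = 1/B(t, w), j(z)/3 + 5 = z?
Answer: 85187893780/5751 ≈ 1.4813e+7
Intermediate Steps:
y(D) = 27/D - 3*D/2 (y(D) = -9*(D/6 - 3/D) = -9*(-3/D + D/6) = 27/D - 3*D/2)
j(z) = -15 + 3*z
t = 0 (t = -1/2 + (1/8)*4 = -1/2 + 1/2 = 0)
B(J, h) = -3 + 27/h - 3*h/2 (B(J, h) = -3 + (27/h - 3*h/2) = -3 + 27/h - 3*h/2)
H(d, w) = 1/(-3 + 27/w - 3*w/2)
(H(j(-6), 43) + 5006)*(1512 + 1447) = (-2*43/(-54 + 3*43*(2 + 43)) + 5006)*(1512 + 1447) = (-2*43/(-54 + 3*43*45) + 5006)*2959 = (-2*43/(-54 + 5805) + 5006)*2959 = (-2*43/5751 + 5006)*2959 = (-2*43*1/5751 + 5006)*2959 = (-86/5751 + 5006)*2959 = (28789420/5751)*2959 = 85187893780/5751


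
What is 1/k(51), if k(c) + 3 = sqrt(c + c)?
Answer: 1/31 + sqrt(102)/93 ≈ 0.14085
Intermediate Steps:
k(c) = -3 + sqrt(2)*sqrt(c) (k(c) = -3 + sqrt(c + c) = -3 + sqrt(2*c) = -3 + sqrt(2)*sqrt(c))
1/k(51) = 1/(-3 + sqrt(2)*sqrt(51)) = 1/(-3 + sqrt(102))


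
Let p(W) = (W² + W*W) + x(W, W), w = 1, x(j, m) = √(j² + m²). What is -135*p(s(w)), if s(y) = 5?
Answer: -6750 - 675*√2 ≈ -7704.6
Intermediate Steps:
p(W) = 2*W² + √2*√(W²) (p(W) = (W² + W*W) + √(W² + W²) = (W² + W²) + √(2*W²) = 2*W² + √2*√(W²))
-135*p(s(w)) = -135*(2*5² + √2*√(5²)) = -135*(2*25 + √2*√25) = -135*(50 + √2*5) = -135*(50 + 5*√2) = -6750 - 675*√2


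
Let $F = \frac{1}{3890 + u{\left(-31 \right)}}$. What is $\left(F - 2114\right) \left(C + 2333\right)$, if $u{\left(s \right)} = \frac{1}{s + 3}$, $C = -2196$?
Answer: $- \frac{31544899106}{108919} \approx -2.8962 \cdot 10^{5}$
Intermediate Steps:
$u{\left(s \right)} = \frac{1}{3 + s}$
$F = \frac{28}{108919}$ ($F = \frac{1}{3890 + \frac{1}{3 - 31}} = \frac{1}{3890 + \frac{1}{-28}} = \frac{1}{3890 - \frac{1}{28}} = \frac{1}{\frac{108919}{28}} = \frac{28}{108919} \approx 0.00025707$)
$\left(F - 2114\right) \left(C + 2333\right) = \left(\frac{28}{108919} - 2114\right) \left(-2196 + 2333\right) = \left(- \frac{230254738}{108919}\right) 137 = - \frac{31544899106}{108919}$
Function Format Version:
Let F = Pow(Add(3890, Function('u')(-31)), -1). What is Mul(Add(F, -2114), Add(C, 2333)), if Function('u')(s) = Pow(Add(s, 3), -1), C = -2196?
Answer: Rational(-31544899106, 108919) ≈ -2.8962e+5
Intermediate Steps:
Function('u')(s) = Pow(Add(3, s), -1)
F = Rational(28, 108919) (F = Pow(Add(3890, Pow(Add(3, -31), -1)), -1) = Pow(Add(3890, Pow(-28, -1)), -1) = Pow(Add(3890, Rational(-1, 28)), -1) = Pow(Rational(108919, 28), -1) = Rational(28, 108919) ≈ 0.00025707)
Mul(Add(F, -2114), Add(C, 2333)) = Mul(Add(Rational(28, 108919), -2114), Add(-2196, 2333)) = Mul(Rational(-230254738, 108919), 137) = Rational(-31544899106, 108919)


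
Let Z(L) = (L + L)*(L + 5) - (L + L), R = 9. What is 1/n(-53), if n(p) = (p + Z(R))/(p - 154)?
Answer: -207/181 ≈ -1.1436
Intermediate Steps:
Z(L) = -2*L + 2*L*(5 + L) (Z(L) = (2*L)*(5 + L) - 2*L = 2*L*(5 + L) - 2*L = -2*L + 2*L*(5 + L))
n(p) = (234 + p)/(-154 + p) (n(p) = (p + 2*9*(4 + 9))/(p - 154) = (p + 2*9*13)/(-154 + p) = (p + 234)/(-154 + p) = (234 + p)/(-154 + p))
1/n(-53) = 1/((234 - 53)/(-154 - 53)) = 1/(181/(-207)) = 1/(-1/207*181) = 1/(-181/207) = -207/181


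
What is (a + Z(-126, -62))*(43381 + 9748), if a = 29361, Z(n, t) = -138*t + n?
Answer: 2007798039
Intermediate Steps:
Z(n, t) = n - 138*t
(a + Z(-126, -62))*(43381 + 9748) = (29361 + (-126 - 138*(-62)))*(43381 + 9748) = (29361 + (-126 + 8556))*53129 = (29361 + 8430)*53129 = 37791*53129 = 2007798039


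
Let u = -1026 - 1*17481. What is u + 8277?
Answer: -10230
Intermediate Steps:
u = -18507 (u = -1026 - 17481 = -18507)
u + 8277 = -18507 + 8277 = -10230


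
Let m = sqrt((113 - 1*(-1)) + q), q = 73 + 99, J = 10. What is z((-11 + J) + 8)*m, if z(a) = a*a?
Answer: 49*sqrt(286) ≈ 828.67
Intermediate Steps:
q = 172
m = sqrt(286) (m = sqrt((113 - 1*(-1)) + 172) = sqrt((113 + 1) + 172) = sqrt(114 + 172) = sqrt(286) ≈ 16.912)
z(a) = a**2
z((-11 + J) + 8)*m = ((-11 + 10) + 8)**2*sqrt(286) = (-1 + 8)**2*sqrt(286) = 7**2*sqrt(286) = 49*sqrt(286)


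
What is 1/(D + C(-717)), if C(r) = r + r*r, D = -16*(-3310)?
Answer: 1/566332 ≈ 1.7657e-6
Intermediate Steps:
D = 52960
C(r) = r + r²
1/(D + C(-717)) = 1/(52960 - 717*(1 - 717)) = 1/(52960 - 717*(-716)) = 1/(52960 + 513372) = 1/566332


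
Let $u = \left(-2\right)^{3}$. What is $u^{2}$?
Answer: $64$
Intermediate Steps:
$u = -8$
$u^{2} = \left(-8\right)^{2} = 64$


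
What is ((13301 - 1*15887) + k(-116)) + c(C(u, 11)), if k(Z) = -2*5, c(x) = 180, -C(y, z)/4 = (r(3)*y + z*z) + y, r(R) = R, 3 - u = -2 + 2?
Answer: -2416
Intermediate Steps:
u = 3 (u = 3 - (-2 + 2) = 3 - 1*0 = 3 + 0 = 3)
C(y, z) = -16*y - 4*z² (C(y, z) = -4*((3*y + z*z) + y) = -4*((3*y + z²) + y) = -4*((z² + 3*y) + y) = -4*(z² + 4*y) = -16*y - 4*z²)
k(Z) = -10
((13301 - 1*15887) + k(-116)) + c(C(u, 11)) = ((13301 - 1*15887) - 10) + 180 = ((13301 - 15887) - 10) + 180 = (-2586 - 10) + 180 = -2596 + 180 = -2416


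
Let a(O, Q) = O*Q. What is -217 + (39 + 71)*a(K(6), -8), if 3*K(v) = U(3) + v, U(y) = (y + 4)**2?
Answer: -49051/3 ≈ -16350.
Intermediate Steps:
U(y) = (4 + y)**2
K(v) = 49/3 + v/3 (K(v) = ((4 + 3)**2 + v)/3 = (7**2 + v)/3 = (49 + v)/3 = 49/3 + v/3)
-217 + (39 + 71)*a(K(6), -8) = -217 + (39 + 71)*((49/3 + (1/3)*6)*(-8)) = -217 + 110*((49/3 + 2)*(-8)) = -217 + 110*((55/3)*(-8)) = -217 + 110*(-440/3) = -217 - 48400/3 = -49051/3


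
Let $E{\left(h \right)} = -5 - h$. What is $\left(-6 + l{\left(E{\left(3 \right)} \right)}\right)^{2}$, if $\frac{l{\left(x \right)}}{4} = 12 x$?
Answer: $152100$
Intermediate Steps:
$l{\left(x \right)} = 48 x$ ($l{\left(x \right)} = 4 \cdot 12 x = 48 x$)
$\left(-6 + l{\left(E{\left(3 \right)} \right)}\right)^{2} = \left(-6 + 48 \left(-5 - 3\right)\right)^{2} = \left(-6 + 48 \left(-8\right)\right)^{2} = \left(-6 - 384\right)^{2} = \left(-390\right)^{2} = 152100$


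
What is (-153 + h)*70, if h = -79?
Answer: -16240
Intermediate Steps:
(-153 + h)*70 = (-153 - 79)*70 = -232*70 = -16240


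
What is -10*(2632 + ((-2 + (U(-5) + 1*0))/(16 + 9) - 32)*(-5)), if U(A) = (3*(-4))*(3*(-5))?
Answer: -27564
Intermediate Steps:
U(A) = 180 (U(A) = -12*(-15) = 180)
-10*(2632 + ((-2 + (U(-5) + 1*0))/(16 + 9) - 32)*(-5)) = -10*(2632 + ((-2 + (180 + 1*0))/(16 + 9) - 32)*(-5)) = -10*(2632 + ((-2 + (180 + 0))/25 - 32)*(-5)) = -10*(2632 + ((-2 + 180)*(1/25) - 32)*(-5)) = -10*(2632 + (178*(1/25) - 32)*(-5)) = -10*(2632 + (178/25 - 32)*(-5)) = -10*(2632 - 622/25*(-5)) = -10*(2632 + 622/5) = -10*13782/5 = -27564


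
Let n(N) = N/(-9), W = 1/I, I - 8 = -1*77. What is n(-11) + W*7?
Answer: 232/207 ≈ 1.1208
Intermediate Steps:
I = -69 (I = 8 - 1*77 = 8 - 77 = -69)
W = -1/69 (W = 1/(-69) = -1/69 ≈ -0.014493)
n(N) = -N/9 (n(N) = N*(-⅑) = -N/9)
n(-11) + W*7 = -⅑*(-11) - 1/69*7 = 11/9 - 7/69 = 232/207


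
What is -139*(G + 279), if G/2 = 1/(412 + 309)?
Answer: -27961379/721 ≈ -38781.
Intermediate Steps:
G = 2/721 (G = 2/(412 + 309) = 2/721 ≈ 0.0027739)
-139*(G + 279) = -139*(2/721 + 279) = -139*201161/721 = -27961379/721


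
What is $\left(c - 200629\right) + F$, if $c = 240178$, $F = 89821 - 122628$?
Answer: $6742$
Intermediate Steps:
$F = -32807$ ($F = 89821 - 122628 = -32807$)
$\left(c - 200629\right) + F = \left(240178 - 200629\right) - 32807 = 39549 - 32807 = 6742$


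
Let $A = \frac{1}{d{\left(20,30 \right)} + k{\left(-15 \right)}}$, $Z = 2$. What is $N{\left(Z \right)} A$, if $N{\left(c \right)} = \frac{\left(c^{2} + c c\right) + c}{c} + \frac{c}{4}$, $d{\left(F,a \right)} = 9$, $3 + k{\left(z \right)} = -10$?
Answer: $- \frac{11}{8} \approx -1.375$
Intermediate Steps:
$k{\left(z \right)} = -13$ ($k{\left(z \right)} = -3 - 10 = -13$)
$N{\left(c \right)} = \frac{c}{4} + \frac{c + 2 c^{2}}{c}$ ($N{\left(c \right)} = \frac{\left(c^{2} + c^{2}\right) + c}{c} + c \frac{1}{4} = \frac{2 c^{2} + c}{c} + \frac{c}{4} = \frac{c + 2 c^{2}}{c} + \frac{c}{4} = \frac{c}{4} + \frac{c + 2 c^{2}}{c}$)
$A = - \frac{1}{4}$ ($A = \frac{1}{9 - 13} = \frac{1}{-4} = - \frac{1}{4} \approx -0.25$)
$N{\left(Z \right)} A = \left(1 + \frac{9}{4} \cdot 2\right) \left(- \frac{1}{4}\right) = \left(1 + \frac{9}{2}\right) \left(- \frac{1}{4}\right) = \frac{11}{2} \left(- \frac{1}{4}\right) = - \frac{11}{8}$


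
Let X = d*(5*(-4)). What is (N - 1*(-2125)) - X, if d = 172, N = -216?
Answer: 5349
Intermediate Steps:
X = -3440 (X = 172*(5*(-4)) = 172*(-20) = -3440)
(N - 1*(-2125)) - X = (-216 - 1*(-2125)) - 1*(-3440) = (-216 + 2125) + 3440 = 1909 + 3440 = 5349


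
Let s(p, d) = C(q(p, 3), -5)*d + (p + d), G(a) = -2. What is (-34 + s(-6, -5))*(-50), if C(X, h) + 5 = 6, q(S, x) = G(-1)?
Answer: 2500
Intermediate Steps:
q(S, x) = -2
C(X, h) = 1 (C(X, h) = -5 + 6 = 1)
s(p, d) = p + 2*d (s(p, d) = 1*d + (p + d) = d + (d + p) = p + 2*d)
(-34 + s(-6, -5))*(-50) = (-34 + (-6 + 2*(-5)))*(-50) = (-34 + (-6 - 10))*(-50) = (-34 - 16)*(-50) = -50*(-50) = 2500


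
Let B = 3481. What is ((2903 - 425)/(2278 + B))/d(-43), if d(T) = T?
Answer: -2478/247637 ≈ -0.010007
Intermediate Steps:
((2903 - 425)/(2278 + B))/d(-43) = ((2903 - 425)/(2278 + 3481))/(-43) = (2478/5759)*(-1/43) = -2478/247637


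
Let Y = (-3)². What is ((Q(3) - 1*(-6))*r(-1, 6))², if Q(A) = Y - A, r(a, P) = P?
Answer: 5184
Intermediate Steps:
Y = 9
Q(A) = 9 - A
((Q(3) - 1*(-6))*r(-1, 6))² = (((9 - 1*3) - 1*(-6))*6)² = (((9 - 3) + 6)*6)² = ((6 + 6)*6)² = (12*6)² = 72² = 5184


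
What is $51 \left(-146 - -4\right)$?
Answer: $-7242$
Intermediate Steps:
$51 \left(-146 - -4\right) = 51 \left(-146 + \left(-28 + 32\right)\right) = 51 \left(-146 + 4\right) = 51 \left(-142\right) = -7242$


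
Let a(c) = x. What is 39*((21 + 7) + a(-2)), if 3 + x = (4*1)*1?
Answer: 1131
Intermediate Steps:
x = 1 (x = -3 + (4*1)*1 = -3 + 4*1 = -3 + 4 = 1)
a(c) = 1
39*((21 + 7) + a(-2)) = 39*((21 + 7) + 1) = 39*(28 + 1) = 39*29 = 1131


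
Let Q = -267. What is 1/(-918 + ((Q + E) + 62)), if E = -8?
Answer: -1/1131 ≈ -0.00088417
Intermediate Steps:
1/(-918 + ((Q + E) + 62)) = 1/(-918 + ((-267 - 8) + 62)) = 1/(-918 + (-275 + 62)) = 1/(-918 - 213) = 1/(-1131) = -1/1131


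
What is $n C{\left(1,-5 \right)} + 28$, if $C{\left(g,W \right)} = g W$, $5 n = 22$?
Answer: $6$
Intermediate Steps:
$n = \frac{22}{5}$ ($n = \frac{1}{5} \cdot 22 = \frac{22}{5} \approx 4.4$)
$C{\left(g,W \right)} = W g$
$n C{\left(1,-5 \right)} + 28 = \frac{22 \left(\left(-5\right) 1\right)}{5} + 28 = \frac{22}{5} \left(-5\right) + 28 = -22 + 28 = 6$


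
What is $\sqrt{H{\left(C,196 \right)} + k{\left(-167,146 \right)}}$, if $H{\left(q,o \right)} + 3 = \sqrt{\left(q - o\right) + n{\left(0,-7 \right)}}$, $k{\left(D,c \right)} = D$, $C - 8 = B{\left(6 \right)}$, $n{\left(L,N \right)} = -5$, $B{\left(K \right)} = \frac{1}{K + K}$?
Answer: $\frac{\sqrt{-6120 + 6 i \sqrt{6945}}}{6} \approx 0.53219 + 13.049 i$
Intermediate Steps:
$B{\left(K \right)} = \frac{1}{2 K}$
$C = \frac{97}{12}$ ($C = 8 + \frac{1}{2 \cdot 6} = 8 + \frac{1}{2} \cdot \frac{1}{6} = 8 + \frac{1}{12} = \frac{97}{12} \approx 8.0833$)
$H{\left(q,o \right)} = -3 + \sqrt{-5 + q - o}$ ($H{\left(q,o \right)} = -3 + \sqrt{\left(q - o\right) - 5} = -3 + \sqrt{-5 + q - o}$)
$\sqrt{H{\left(C,196 \right)} + k{\left(-167,146 \right)}} = \sqrt{\left(-3 + \sqrt{-5 + \frac{97}{12} - 196}\right) - 167} = \sqrt{\left(-3 + \sqrt{- \frac{2315}{12}}\right) - 167} = \sqrt{\left(-3 + \frac{i \sqrt{6945}}{6}\right) - 167} = \sqrt{-170 + \frac{i \sqrt{6945}}{6}}$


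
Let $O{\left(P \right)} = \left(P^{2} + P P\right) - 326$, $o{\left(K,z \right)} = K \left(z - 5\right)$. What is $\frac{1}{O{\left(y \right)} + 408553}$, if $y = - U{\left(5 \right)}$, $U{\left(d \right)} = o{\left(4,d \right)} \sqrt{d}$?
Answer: $\frac{1}{408227} \approx 2.4496 \cdot 10^{-6}$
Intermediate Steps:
$o{\left(K,z \right)} = K \left(-5 + z\right)$
$U{\left(d \right)} = \sqrt{d} \left(-20 + 4 d\right)$ ($U{\left(d \right)} = 4 \left(-5 + d\right) \sqrt{d} = \left(-20 + 4 d\right) \sqrt{d} = \sqrt{d} \left(-20 + 4 d\right)$)
$y = 0$ ($y = - 4 \sqrt{5} \left(-5 + 5\right) = - 4 \sqrt{5} \cdot 0 = \left(-1\right) 0 = 0$)
$O{\left(P \right)} = -326 + 2 P^{2}$ ($O{\left(P \right)} = \left(P^{2} + P^{2}\right) - 326 = 2 P^{2} - 326 = -326 + 2 P^{2}$)
$\frac{1}{O{\left(y \right)} + 408553} = \frac{1}{\left(-326 + 2 \cdot 0^{2}\right) + 408553} = \frac{1}{\left(-326 + 2 \cdot 0\right) + 408553} = \frac{1}{\left(-326 + 0\right) + 408553} = \frac{1}{-326 + 408553} = \frac{1}{408227}$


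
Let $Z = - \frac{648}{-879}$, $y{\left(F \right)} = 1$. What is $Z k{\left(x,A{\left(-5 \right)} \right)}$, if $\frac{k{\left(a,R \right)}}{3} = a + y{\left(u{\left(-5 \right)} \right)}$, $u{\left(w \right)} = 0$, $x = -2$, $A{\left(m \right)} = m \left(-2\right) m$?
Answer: $- \frac{648}{293} \approx -2.2116$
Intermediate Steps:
$A{\left(m \right)} = - 2 m^{2}$ ($A{\left(m \right)} = - 2 m m = - 2 m^{2}$)
$Z = \frac{216}{293}$ ($Z = \left(-648\right) \left(- \frac{1}{879}\right) = \frac{216}{293} \approx 0.7372$)
$k{\left(a,R \right)} = 3 + 3 a$ ($k{\left(a,R \right)} = 3 \left(a + 1\right) = 3 \left(1 + a\right) = 3 + 3 a$)
$Z k{\left(x,A{\left(-5 \right)} \right)} = \frac{216 \left(3 + 3 \left(-2\right)\right)}{293} = \frac{216 \left(3 - 6\right)}{293} = \frac{216}{293} \left(-3\right) = - \frac{648}{293}$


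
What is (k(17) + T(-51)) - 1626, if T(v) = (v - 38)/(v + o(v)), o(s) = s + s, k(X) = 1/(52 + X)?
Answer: -5719796/3519 ≈ -1625.4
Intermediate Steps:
o(s) = 2*s
T(v) = (-38 + v)/(3*v) (T(v) = (v - 38)/(v + 2*v) = (-38 + v)/((3*v)) = (-38 + v)*(1/(3*v)) = (-38 + v)/(3*v))
(k(17) + T(-51)) - 1626 = (1/(52 + 17) + (⅓)*(-38 - 51)/(-51)) - 1626 = (1/69 + (⅓)*(-1/51)*(-89)) - 1626 = (1/69 + 89/153) - 1626 = 2098/3519 - 1626 = -5719796/3519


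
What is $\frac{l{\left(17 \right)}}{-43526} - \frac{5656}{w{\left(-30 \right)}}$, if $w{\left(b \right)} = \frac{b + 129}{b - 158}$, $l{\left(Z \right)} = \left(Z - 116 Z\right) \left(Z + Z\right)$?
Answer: $\frac{23144497529}{2154537} \approx 10742.0$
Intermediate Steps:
$l{\left(Z \right)} = - 230 Z^{2}$ ($l{\left(Z \right)} = - 115 Z 2 Z = - 230 Z^{2}$)
$w{\left(b \right)} = \frac{129 + b}{-158 + b}$
$\frac{l{\left(17 \right)}}{-43526} - \frac{5656}{w{\left(-30 \right)}} = \frac{\left(-230\right) 17^{2}}{-43526} - \frac{5656}{\frac{1}{-158 - 30} \left(129 - 30\right)} = \left(-230\right) 289 \left(- \frac{1}{43526}\right) - \frac{5656}{\frac{1}{-188} \cdot 99} = \left(-66470\right) \left(- \frac{1}{43526}\right) - \frac{5656}{\left(- \frac{1}{188}\right) 99} = \frac{33235}{21763} - \frac{5656}{- \frac{99}{188}} = \frac{33235}{21763} - - \frac{1063328}{99} = \frac{33235}{21763} + \frac{1063328}{99} = \frac{23144497529}{2154537}$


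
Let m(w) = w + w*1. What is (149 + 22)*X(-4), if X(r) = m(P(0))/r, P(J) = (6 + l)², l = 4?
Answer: -8550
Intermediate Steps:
P(J) = 100 (P(J) = (6 + 4)² = 10² = 100)
m(w) = 2*w (m(w) = w + w = 2*w)
X(r) = 200/r (X(r) = (2*100)/r = 200/r)
(149 + 22)*X(-4) = (149 + 22)*(200/(-4)) = 171*(200*(-¼)) = 171*(-50) = -8550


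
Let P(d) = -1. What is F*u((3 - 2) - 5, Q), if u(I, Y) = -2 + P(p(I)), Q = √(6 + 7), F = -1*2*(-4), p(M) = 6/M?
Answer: -24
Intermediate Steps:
F = 8 (F = -2*(-4) = 8)
Q = √13 ≈ 3.6056
u(I, Y) = -3 (u(I, Y) = -2 - 1 = -3)
F*u((3 - 2) - 5, Q) = 8*(-3) = -24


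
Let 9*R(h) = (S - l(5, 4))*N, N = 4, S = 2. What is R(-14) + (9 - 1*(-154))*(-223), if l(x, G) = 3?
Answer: -327145/9 ≈ -36349.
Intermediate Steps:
R(h) = -4/9 (R(h) = ((2 - 1*3)*4)/9 = ((2 - 3)*4)/9 = (-1*4)/9 = (⅑)*(-4) = -4/9)
R(-14) + (9 - 1*(-154))*(-223) = -4/9 + (9 - 1*(-154))*(-223) = -4/9 + (9 + 154)*(-223) = -4/9 + 163*(-223) = -4/9 - 36349 = -327145/9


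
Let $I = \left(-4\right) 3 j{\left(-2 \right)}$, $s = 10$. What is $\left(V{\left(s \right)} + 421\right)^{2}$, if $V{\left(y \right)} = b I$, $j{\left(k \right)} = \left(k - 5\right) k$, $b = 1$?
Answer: $64009$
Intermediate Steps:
$j{\left(k \right)} = k \left(-5 + k\right)$ ($j{\left(k \right)} = \left(-5 + k\right) k = k \left(-5 + k\right)$)
$I = -168$ ($I = \left(-4\right) 3 \left(- 2 \left(-5 - 2\right)\right) = - 12 \left(\left(-2\right) \left(-7\right)\right) = \left(-12\right) 14 = -168$)
$V{\left(y \right)} = -168$ ($V{\left(y \right)} = 1 \left(-168\right) = -168$)
$\left(V{\left(s \right)} + 421\right)^{2} = \left(-168 + 421\right)^{2} = 253^{2} = 64009$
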